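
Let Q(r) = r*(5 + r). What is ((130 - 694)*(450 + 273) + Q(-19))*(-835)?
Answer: 340267510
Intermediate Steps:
((130 - 694)*(450 + 273) + Q(-19))*(-835) = ((130 - 694)*(450 + 273) - 19*(5 - 19))*(-835) = (-564*723 - 19*(-14))*(-835) = (-407772 + 266)*(-835) = -407506*(-835) = 340267510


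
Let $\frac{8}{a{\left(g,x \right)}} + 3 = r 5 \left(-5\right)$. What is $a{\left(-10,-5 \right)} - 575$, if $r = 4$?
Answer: $- \frac{59233}{103} \approx -575.08$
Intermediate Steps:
$a{\left(g,x \right)} = - \frac{8}{103}$ ($a{\left(g,x \right)} = \frac{8}{-3 + 4 \cdot 5 \left(-5\right)} = \frac{8}{-3 + 20 \left(-5\right)} = \frac{8}{-3 - 100} = \frac{8}{-103} = 8 \left(- \frac{1}{103}\right) = - \frac{8}{103}$)
$a{\left(-10,-5 \right)} - 575 = - \frac{8}{103} - 575 = - \frac{59233}{103}$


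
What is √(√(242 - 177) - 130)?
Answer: √(-130 + √65) ≈ 11.043*I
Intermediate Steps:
√(√(242 - 177) - 130) = √(√65 - 130) = √(-130 + √65)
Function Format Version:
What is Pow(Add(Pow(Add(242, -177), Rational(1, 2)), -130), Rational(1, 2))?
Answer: Pow(Add(-130, Pow(65, Rational(1, 2))), Rational(1, 2)) ≈ Mul(11.043, I)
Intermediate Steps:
Pow(Add(Pow(Add(242, -177), Rational(1, 2)), -130), Rational(1, 2)) = Pow(Add(Pow(65, Rational(1, 2)), -130), Rational(1, 2)) = Pow(Add(-130, Pow(65, Rational(1, 2))), Rational(1, 2))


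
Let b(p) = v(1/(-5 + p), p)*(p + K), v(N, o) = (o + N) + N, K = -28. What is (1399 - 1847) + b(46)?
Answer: 15616/41 ≈ 380.88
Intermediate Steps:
v(N, o) = o + 2*N (v(N, o) = (N + o) + N = o + 2*N)
b(p) = (-28 + p)*(p + 2/(-5 + p)) (b(p) = (p + 2/(-5 + p))*(p - 28) = (p + 2/(-5 + p))*(-28 + p) = (-28 + p)*(p + 2/(-5 + p)))
(1399 - 1847) + b(46) = (1399 - 1847) + (-28 + 46)*(2 + 46*(-5 + 46))/(-5 + 46) = -448 + 18*(2 + 46*41)/41 = -448 + (1/41)*18*(2 + 1886) = -448 + (1/41)*18*1888 = -448 + 33984/41 = 15616/41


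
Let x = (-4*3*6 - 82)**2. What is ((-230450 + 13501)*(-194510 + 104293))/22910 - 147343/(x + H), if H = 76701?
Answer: 67772660177239/79329430 ≈ 8.5432e+5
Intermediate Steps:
x = 23716 (x = (-12*6 - 82)**2 = (-72 - 82)**2 = (-154)**2 = 23716)
((-230450 + 13501)*(-194510 + 104293))/22910 - 147343/(x + H) = ((-230450 + 13501)*(-194510 + 104293))/22910 - 147343/(23716 + 76701) = -216949*(-90217)*(1/22910) - 147343/100417 = 19572487933*(1/22910) - 147343*1/100417 = 674913377/790 - 147343/100417 = 67772660177239/79329430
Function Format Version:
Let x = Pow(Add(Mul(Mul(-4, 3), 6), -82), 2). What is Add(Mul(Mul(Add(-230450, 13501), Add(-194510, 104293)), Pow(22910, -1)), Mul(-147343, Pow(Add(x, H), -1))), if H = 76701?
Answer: Rational(67772660177239, 79329430) ≈ 8.5432e+5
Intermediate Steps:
x = 23716 (x = Pow(Add(Mul(-12, 6), -82), 2) = Pow(Add(-72, -82), 2) = Pow(-154, 2) = 23716)
Add(Mul(Mul(Add(-230450, 13501), Add(-194510, 104293)), Pow(22910, -1)), Mul(-147343, Pow(Add(x, H), -1))) = Add(Mul(Mul(Add(-230450, 13501), Add(-194510, 104293)), Pow(22910, -1)), Mul(-147343, Pow(Add(23716, 76701), -1))) = Add(Mul(Mul(-216949, -90217), Rational(1, 22910)), Mul(-147343, Pow(100417, -1))) = Add(Mul(19572487933, Rational(1, 22910)), Mul(-147343, Rational(1, 100417))) = Add(Rational(674913377, 790), Rational(-147343, 100417)) = Rational(67772660177239, 79329430)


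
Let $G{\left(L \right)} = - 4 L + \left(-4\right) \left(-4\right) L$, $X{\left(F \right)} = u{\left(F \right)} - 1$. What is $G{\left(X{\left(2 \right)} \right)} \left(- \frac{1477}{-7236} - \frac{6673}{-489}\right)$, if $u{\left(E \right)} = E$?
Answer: $\frac{16336027}{98289} \approx 166.2$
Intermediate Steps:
$X{\left(F \right)} = -1 + F$ ($X{\left(F \right)} = F - 1 = -1 + F$)
$G{\left(L \right)} = 12 L$ ($G{\left(L \right)} = - 4 L + 16 L = 12 L$)
$G{\left(X{\left(2 \right)} \right)} \left(- \frac{1477}{-7236} - \frac{6673}{-489}\right) = 12 \left(-1 + 2\right) \left(- \frac{1477}{-7236} - \frac{6673}{-489}\right) = 12 \cdot 1 \left(\left(-1477\right) \left(- \frac{1}{7236}\right) - - \frac{6673}{489}\right) = 12 \left(\frac{1477}{7236} + \frac{6673}{489}\right) = 12 \cdot \frac{16336027}{1179468} = \frac{16336027}{98289}$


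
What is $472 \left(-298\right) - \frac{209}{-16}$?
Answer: $- \frac{2250287}{16} \approx -1.4064 \cdot 10^{5}$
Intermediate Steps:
$472 \left(-298\right) - \frac{209}{-16} = -140656 - - \frac{209}{16} = -140656 + \frac{209}{16} = - \frac{2250287}{16}$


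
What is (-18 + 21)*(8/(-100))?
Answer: -6/25 ≈ -0.24000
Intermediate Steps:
(-18 + 21)*(8/(-100)) = 3*(8*(-1/100)) = 3*(-2/25) = -6/25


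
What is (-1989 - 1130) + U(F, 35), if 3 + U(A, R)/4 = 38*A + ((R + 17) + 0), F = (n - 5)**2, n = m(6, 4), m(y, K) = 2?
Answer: -1555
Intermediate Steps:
n = 2
F = 9 (F = (2 - 5)**2 = (-3)**2 = 9)
U(A, R) = 56 + 4*R + 152*A (U(A, R) = -12 + 4*(38*A + ((R + 17) + 0)) = -12 + 4*(38*A + ((17 + R) + 0)) = -12 + 4*(38*A + (17 + R)) = -12 + 4*(17 + R + 38*A) = -12 + (68 + 4*R + 152*A) = 56 + 4*R + 152*A)
(-1989 - 1130) + U(F, 35) = (-1989 - 1130) + (56 + 4*35 + 152*9) = -3119 + (56 + 140 + 1368) = -3119 + 1564 = -1555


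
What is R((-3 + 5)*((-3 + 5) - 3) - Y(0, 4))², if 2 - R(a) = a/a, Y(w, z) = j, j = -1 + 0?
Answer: 1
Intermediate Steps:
j = -1
Y(w, z) = -1
R(a) = 1 (R(a) = 2 - a/a = 2 - 1*1 = 2 - 1 = 1)
R((-3 + 5)*((-3 + 5) - 3) - Y(0, 4))² = 1² = 1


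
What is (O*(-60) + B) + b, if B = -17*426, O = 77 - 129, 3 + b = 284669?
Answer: 280544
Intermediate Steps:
b = 284666 (b = -3 + 284669 = 284666)
O = -52
B = -7242
(O*(-60) + B) + b = (-52*(-60) - 7242) + 284666 = (3120 - 7242) + 284666 = -4122 + 284666 = 280544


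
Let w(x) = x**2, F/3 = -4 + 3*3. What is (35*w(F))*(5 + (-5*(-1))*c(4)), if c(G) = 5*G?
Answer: 826875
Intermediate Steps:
F = 15 (F = 3*(-4 + 3*3) = 3*(-4 + 9) = 3*5 = 15)
(35*w(F))*(5 + (-5*(-1))*c(4)) = (35*15**2)*(5 + (-5*(-1))*(5*4)) = (35*225)*(5 + 5*20) = 7875*(5 + 100) = 7875*105 = 826875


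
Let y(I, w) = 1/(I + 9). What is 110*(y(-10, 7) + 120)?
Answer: 13090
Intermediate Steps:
y(I, w) = 1/(9 + I)
110*(y(-10, 7) + 120) = 110*(1/(9 - 10) + 120) = 110*(1/(-1) + 120) = 110*(-1 + 120) = 110*119 = 13090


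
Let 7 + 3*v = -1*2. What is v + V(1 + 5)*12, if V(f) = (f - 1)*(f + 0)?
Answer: 357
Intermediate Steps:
v = -3 (v = -7/3 + (-1*2)/3 = -7/3 + (⅓)*(-2) = -7/3 - ⅔ = -3)
V(f) = f*(-1 + f) (V(f) = (-1 + f)*f = f*(-1 + f))
v + V(1 + 5)*12 = -3 + ((1 + 5)*(-1 + (1 + 5)))*12 = -3 + (6*(-1 + 6))*12 = -3 + (6*5)*12 = -3 + 30*12 = -3 + 360 = 357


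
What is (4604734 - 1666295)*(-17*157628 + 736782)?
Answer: -5709075502466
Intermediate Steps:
(4604734 - 1666295)*(-17*157628 + 736782) = 2938439*(-2679676 + 736782) = 2938439*(-1942894) = -5709075502466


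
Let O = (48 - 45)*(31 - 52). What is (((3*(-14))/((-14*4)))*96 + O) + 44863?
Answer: 44872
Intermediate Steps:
O = -63 (O = 3*(-21) = -63)
(((3*(-14))/((-14*4)))*96 + O) + 44863 = (((3*(-14))/((-14*4)))*96 - 63) + 44863 = (-42/(-56)*96 - 63) + 44863 = (-42*(-1/56)*96 - 63) + 44863 = ((¾)*96 - 63) + 44863 = (72 - 63) + 44863 = 9 + 44863 = 44872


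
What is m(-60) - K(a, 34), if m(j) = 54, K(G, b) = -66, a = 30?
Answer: 120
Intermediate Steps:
m(-60) - K(a, 34) = 54 - 1*(-66) = 54 + 66 = 120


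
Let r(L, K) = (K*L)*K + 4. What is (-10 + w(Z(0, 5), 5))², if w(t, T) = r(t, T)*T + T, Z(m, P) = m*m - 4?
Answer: 235225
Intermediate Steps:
Z(m, P) = -4 + m² (Z(m, P) = m² - 4 = -4 + m²)
r(L, K) = 4 + L*K² (r(L, K) = L*K² + 4 = 4 + L*K²)
w(t, T) = T + T*(4 + t*T²) (w(t, T) = (4 + t*T²)*T + T = T*(4 + t*T²) + T = T + T*(4 + t*T²))
(-10 + w(Z(0, 5), 5))² = (-10 + 5*(5 + (-4 + 0²)*5²))² = (-10 + 5*(5 + (-4 + 0)*25))² = (-10 + 5*(5 - 4*25))² = (-10 + 5*(5 - 100))² = (-10 + 5*(-95))² = (-10 - 475)² = (-485)² = 235225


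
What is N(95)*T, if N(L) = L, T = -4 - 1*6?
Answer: -950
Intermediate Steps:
T = -10 (T = -4 - 6 = -10)
N(95)*T = 95*(-10) = -950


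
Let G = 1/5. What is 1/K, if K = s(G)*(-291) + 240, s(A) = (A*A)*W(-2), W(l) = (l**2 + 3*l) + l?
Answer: 25/7164 ≈ 0.0034897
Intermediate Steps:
G = 1/5 ≈ 0.20000
W(l) = l**2 + 4*l
s(A) = -4*A**2 (s(A) = (A*A)*(-2*(4 - 2)) = A**2*(-2*2) = A**2*(-4) = -4*A**2)
K = 7164/25 (K = -4*(1/5)**2*(-291) + 240 = -4*1/25*(-291) + 240 = -4/25*(-291) + 240 = 1164/25 + 240 = 7164/25 ≈ 286.56)
1/K = 1/(7164/25) = 25/7164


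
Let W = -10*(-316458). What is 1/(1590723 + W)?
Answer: 1/4755303 ≈ 2.1029e-7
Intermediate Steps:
W = 3164580
1/(1590723 + W) = 1/(1590723 + 3164580) = 1/4755303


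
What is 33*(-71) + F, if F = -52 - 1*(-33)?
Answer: -2362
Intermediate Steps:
F = -19 (F = -52 + 33 = -19)
33*(-71) + F = 33*(-71) - 19 = -2343 - 19 = -2362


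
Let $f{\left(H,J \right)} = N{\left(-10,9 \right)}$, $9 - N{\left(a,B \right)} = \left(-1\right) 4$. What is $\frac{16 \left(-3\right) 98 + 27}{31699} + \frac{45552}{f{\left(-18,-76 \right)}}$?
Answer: $\frac{111068619}{31699} \approx 3503.9$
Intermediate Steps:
$N{\left(a,B \right)} = 13$ ($N{\left(a,B \right)} = 9 - \left(-1\right) 4 = 9 - -4 = 9 + 4 = 13$)
$f{\left(H,J \right)} = 13$
$\frac{16 \left(-3\right) 98 + 27}{31699} + \frac{45552}{f{\left(-18,-76 \right)}} = \frac{16 \left(-3\right) 98 + 27}{31699} + \frac{45552}{13} = \left(\left(-48\right) 98 + 27\right) \frac{1}{31699} + 45552 \cdot \frac{1}{13} = \left(-4704 + 27\right) \frac{1}{31699} + 3504 = \left(-4677\right) \frac{1}{31699} + 3504 = - \frac{4677}{31699} + 3504 = \frac{111068619}{31699}$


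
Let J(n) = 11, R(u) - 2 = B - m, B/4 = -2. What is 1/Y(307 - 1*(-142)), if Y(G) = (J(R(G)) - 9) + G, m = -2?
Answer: 1/451 ≈ 0.0022173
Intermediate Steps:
B = -8 (B = 4*(-2) = -8)
R(u) = -4 (R(u) = 2 + (-8 - 1*(-2)) = 2 + (-8 + 2) = 2 - 6 = -4)
Y(G) = 2 + G (Y(G) = (11 - 9) + G = 2 + G)
1/Y(307 - 1*(-142)) = 1/(2 + (307 - 1*(-142))) = 1/(2 + (307 + 142)) = 1/(2 + 449) = 1/451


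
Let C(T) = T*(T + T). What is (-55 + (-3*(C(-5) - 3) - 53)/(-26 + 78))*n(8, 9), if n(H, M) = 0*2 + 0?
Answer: 0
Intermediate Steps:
n(H, M) = 0 (n(H, M) = 0 + 0 = 0)
C(T) = 2*T**2 (C(T) = T*(2*T) = 2*T**2)
(-55 + (-3*(C(-5) - 3) - 53)/(-26 + 78))*n(8, 9) = (-55 + (-3*(2*(-5)**2 - 3) - 53)/(-26 + 78))*0 = (-55 + (-3*(2*25 - 3) - 53)/52)*0 = (-55 + (-3*(50 - 3) - 53)*(1/52))*0 = (-55 + (-3*47 - 53)*(1/52))*0 = (-55 + (-141 - 53)*(1/52))*0 = (-55 - 194*1/52)*0 = (-55 - 97/26)*0 = -1527/26*0 = 0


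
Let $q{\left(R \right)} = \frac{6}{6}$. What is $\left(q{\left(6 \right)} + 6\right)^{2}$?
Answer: $49$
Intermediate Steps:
$q{\left(R \right)} = 1$ ($q{\left(R \right)} = 6 \cdot \frac{1}{6} = 1$)
$\left(q{\left(6 \right)} + 6\right)^{2} = \left(1 + 6\right)^{2} = 7^{2} = 49$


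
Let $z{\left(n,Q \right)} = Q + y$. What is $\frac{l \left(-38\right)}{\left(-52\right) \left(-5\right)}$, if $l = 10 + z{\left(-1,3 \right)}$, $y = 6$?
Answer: $- \frac{361}{130} \approx -2.7769$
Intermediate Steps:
$z{\left(n,Q \right)} = 6 + Q$ ($z{\left(n,Q \right)} = Q + 6 = 6 + Q$)
$l = 19$ ($l = 10 + \left(6 + 3\right) = 10 + 9 = 19$)
$\frac{l \left(-38\right)}{\left(-52\right) \left(-5\right)} = \frac{19 \left(-38\right)}{\left(-52\right) \left(-5\right)} = - \frac{722}{260} = \left(-722\right) \frac{1}{260} = - \frac{361}{130}$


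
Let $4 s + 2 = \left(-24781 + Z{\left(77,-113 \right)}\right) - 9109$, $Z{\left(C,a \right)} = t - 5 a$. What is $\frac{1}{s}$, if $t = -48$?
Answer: $- \frac{4}{33375} \approx -0.00011985$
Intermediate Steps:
$Z{\left(C,a \right)} = -48 - 5 a$
$s = - \frac{33375}{4}$ ($s = - \frac{1}{2} + \frac{\left(-24781 - -517\right) - 9109}{4} = - \frac{1}{2} + \frac{\left(-24781 + \left(-48 + 565\right)\right) - 9109}{4} = - \frac{1}{2} + \frac{\left(-24781 + 517\right) - 9109}{4} = - \frac{1}{2} + \frac{-24264 - 9109}{4} = - \frac{1}{2} + \frac{1}{4} \left(-33373\right) = - \frac{1}{2} - \frac{33373}{4} = - \frac{33375}{4} \approx -8343.8$)
$\frac{1}{s} = \frac{1}{- \frac{33375}{4}} = - \frac{4}{33375}$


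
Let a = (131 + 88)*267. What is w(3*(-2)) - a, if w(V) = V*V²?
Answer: -58689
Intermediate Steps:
w(V) = V³
a = 58473 (a = 219*267 = 58473)
w(3*(-2)) - a = (3*(-2))³ - 1*58473 = (-6)³ - 58473 = -216 - 58473 = -58689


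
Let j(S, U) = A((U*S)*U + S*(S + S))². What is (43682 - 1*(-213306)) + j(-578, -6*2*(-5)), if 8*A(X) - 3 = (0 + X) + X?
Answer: 7982116165353/64 ≈ 1.2472e+11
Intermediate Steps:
A(X) = 3/8 + X/4 (A(X) = 3/8 + ((0 + X) + X)/8 = 3/8 + (X + X)/8 = 3/8 + (2*X)/8 = 3/8 + X/4)
j(S, U) = (3/8 + S²/2 + S*U²/4)² (j(S, U) = (3/8 + ((U*S)*U + S*(S + S))/4)² = (3/8 + ((S*U)*U + S*(2*S))/4)² = (3/8 + (S*U² + 2*S²)/4)² = (3/8 + (2*S² + S*U²)/4)² = (3/8 + (S²/2 + S*U²/4))² = (3/8 + S²/2 + S*U²/4)²)
(43682 - 1*(-213306)) + j(-578, -6*2*(-5)) = (43682 - 1*(-213306)) + (3 + 2*(-578)*((-6*2*(-5))² + 2*(-578)))²/64 = (43682 + 213306) + (3 + 2*(-578)*((-12*(-5))² - 1156))²/64 = 256988 + (3 + 2*(-578)*(60² - 1156))²/64 = 256988 + (3 + 2*(-578)*(3600 - 1156))²/64 = 256988 + (3 + 2*(-578)*2444)²/64 = 256988 + (3 - 2825264)²/64 = 256988 + (1/64)*(-2825261)² = 256988 + (1/64)*7982099718121 = 256988 + 7982099718121/64 = 7982116165353/64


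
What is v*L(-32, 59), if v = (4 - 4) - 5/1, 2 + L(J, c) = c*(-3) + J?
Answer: 1055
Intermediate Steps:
L(J, c) = -2 + J - 3*c (L(J, c) = -2 + (c*(-3) + J) = -2 + (-3*c + J) = -2 + (J - 3*c) = -2 + J - 3*c)
v = -5 (v = 0 - 5*1 = 0 - 5 = -5)
v*L(-32, 59) = -5*(-2 - 32 - 3*59) = -5*(-2 - 32 - 177) = -5*(-211) = 1055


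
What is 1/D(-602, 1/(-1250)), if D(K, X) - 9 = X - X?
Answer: ⅑ ≈ 0.11111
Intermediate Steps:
D(K, X) = 9 (D(K, X) = 9 + (X - X) = 9 + 0 = 9)
1/D(-602, 1/(-1250)) = 1/9 = ⅑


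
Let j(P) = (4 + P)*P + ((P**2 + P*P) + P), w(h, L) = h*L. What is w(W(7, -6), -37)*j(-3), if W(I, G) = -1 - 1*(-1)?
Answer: 0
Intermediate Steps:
W(I, G) = 0 (W(I, G) = -1 + 1 = 0)
w(h, L) = L*h
j(P) = P + 2*P**2 + P*(4 + P) (j(P) = P*(4 + P) + ((P**2 + P**2) + P) = P*(4 + P) + (2*P**2 + P) = P*(4 + P) + (P + 2*P**2) = P + 2*P**2 + P*(4 + P))
w(W(7, -6), -37)*j(-3) = (-37*0)*(-3*(5 + 3*(-3))) = 0*(-3*(5 - 9)) = 0*(-3*(-4)) = 0*12 = 0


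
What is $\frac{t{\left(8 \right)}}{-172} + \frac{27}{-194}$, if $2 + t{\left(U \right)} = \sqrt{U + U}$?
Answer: $- \frac{629}{4171} \approx -0.1508$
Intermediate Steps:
$t{\left(U \right)} = -2 + \sqrt{2} \sqrt{U}$ ($t{\left(U \right)} = -2 + \sqrt{U + U} = -2 + \sqrt{2 U} = -2 + \sqrt{2} \sqrt{U}$)
$\frac{t{\left(8 \right)}}{-172} + \frac{27}{-194} = \frac{-2 + \sqrt{2} \sqrt{8}}{-172} + \frac{27}{-194} = \left(-2 + \sqrt{2} \cdot 2 \sqrt{2}\right) \left(- \frac{1}{172}\right) + 27 \left(- \frac{1}{194}\right) = \left(-2 + 4\right) \left(- \frac{1}{172}\right) - \frac{27}{194} = 2 \left(- \frac{1}{172}\right) - \frac{27}{194} = - \frac{1}{86} - \frac{27}{194} = - \frac{629}{4171}$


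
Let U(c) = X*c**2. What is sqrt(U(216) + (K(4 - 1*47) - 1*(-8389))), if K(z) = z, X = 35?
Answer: sqrt(1641306) ≈ 1281.1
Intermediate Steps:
U(c) = 35*c**2
sqrt(U(216) + (K(4 - 1*47) - 1*(-8389))) = sqrt(35*216**2 + ((4 - 1*47) - 1*(-8389))) = sqrt(35*46656 + ((4 - 47) + 8389)) = sqrt(1632960 + (-43 + 8389)) = sqrt(1632960 + 8346) = sqrt(1641306)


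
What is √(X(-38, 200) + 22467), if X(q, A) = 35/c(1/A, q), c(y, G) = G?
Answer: √32441018/38 ≈ 149.89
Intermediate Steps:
X(q, A) = 35/q
√(X(-38, 200) + 22467) = √(35/(-38) + 22467) = √(35*(-1/38) + 22467) = √(-35/38 + 22467) = √(853711/38) = √32441018/38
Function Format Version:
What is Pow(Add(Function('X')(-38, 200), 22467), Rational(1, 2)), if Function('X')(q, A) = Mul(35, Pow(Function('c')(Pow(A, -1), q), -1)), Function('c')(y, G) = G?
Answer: Mul(Rational(1, 38), Pow(32441018, Rational(1, 2))) ≈ 149.89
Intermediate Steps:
Function('X')(q, A) = Mul(35, Pow(q, -1))
Pow(Add(Function('X')(-38, 200), 22467), Rational(1, 2)) = Pow(Add(Mul(35, Pow(-38, -1)), 22467), Rational(1, 2)) = Pow(Add(Mul(35, Rational(-1, 38)), 22467), Rational(1, 2)) = Pow(Add(Rational(-35, 38), 22467), Rational(1, 2)) = Pow(Rational(853711, 38), Rational(1, 2)) = Mul(Rational(1, 38), Pow(32441018, Rational(1, 2)))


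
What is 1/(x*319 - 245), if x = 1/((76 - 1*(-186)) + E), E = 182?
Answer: -444/108461 ≈ -0.0040936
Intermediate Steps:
x = 1/444 (x = 1/((76 - 1*(-186)) + 182) = 1/((76 + 186) + 182) = 1/(262 + 182) = 1/444 ≈ 0.0022523)
1/(x*319 - 245) = 1/((1/444)*319 - 245) = 1/(319/444 - 245) = 1/(-108461/444) = -444/108461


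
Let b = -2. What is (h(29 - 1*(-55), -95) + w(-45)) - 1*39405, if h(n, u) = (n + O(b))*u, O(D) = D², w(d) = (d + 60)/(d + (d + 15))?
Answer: -238826/5 ≈ -47765.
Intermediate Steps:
w(d) = (60 + d)/(15 + 2*d) (w(d) = (60 + d)/(d + (15 + d)) = (60 + d)/(15 + 2*d))
h(n, u) = u*(4 + n) (h(n, u) = (n + (-2)²)*u = (n + 4)*u = (4 + n)*u = u*(4 + n))
(h(29 - 1*(-55), -95) + w(-45)) - 1*39405 = (-95*(4 + (29 - 1*(-55))) + (60 - 45)/(15 + 2*(-45))) - 1*39405 = (-95*(4 + (29 + 55)) + 15/(15 - 90)) - 39405 = (-95*(4 + 84) + 15/(-75)) - 39405 = (-95*88 - 1/75*15) - 39405 = (-8360 - ⅕) - 39405 = -41801/5 - 39405 = -238826/5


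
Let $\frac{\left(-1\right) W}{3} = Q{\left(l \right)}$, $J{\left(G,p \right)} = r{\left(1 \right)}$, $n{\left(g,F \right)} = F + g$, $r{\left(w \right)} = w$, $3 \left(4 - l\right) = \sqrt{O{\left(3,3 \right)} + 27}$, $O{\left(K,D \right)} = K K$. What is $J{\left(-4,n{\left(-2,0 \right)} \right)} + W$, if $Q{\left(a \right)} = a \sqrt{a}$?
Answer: $1 - 6 \sqrt{2} \approx -7.4853$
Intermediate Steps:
$O{\left(K,D \right)} = K^{2}$
$l = 2$ ($l = 4 - \frac{\sqrt{3^{2} + 27}}{3} = 4 - \frac{\sqrt{9 + 27}}{3} = 4 - \frac{\sqrt{36}}{3} = 4 - 2 = 2$)
$J{\left(G,p \right)} = 1$
$Q{\left(a \right)} = a^{\frac{3}{2}}$
$W = - 6 \sqrt{2}$ ($W = - 3 \cdot 2^{\frac{3}{2}} = - 3 \cdot 2 \sqrt{2} = - 6 \sqrt{2} \approx -8.4853$)
$J{\left(-4,n{\left(-2,0 \right)} \right)} + W = 1 - 6 \sqrt{2}$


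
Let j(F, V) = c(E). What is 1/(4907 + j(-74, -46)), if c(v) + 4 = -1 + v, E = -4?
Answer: 1/4898 ≈ 0.00020417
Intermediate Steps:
c(v) = -5 + v (c(v) = -4 + (-1 + v) = -5 + v)
j(F, V) = -9 (j(F, V) = -5 - 4 = -9)
1/(4907 + j(-74, -46)) = 1/(4907 - 9) = 1/4898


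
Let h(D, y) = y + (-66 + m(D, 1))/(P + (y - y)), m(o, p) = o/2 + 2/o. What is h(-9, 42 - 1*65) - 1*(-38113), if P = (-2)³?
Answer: 5486233/144 ≈ 38099.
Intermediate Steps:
m(o, p) = o/2 + 2/o (m(o, p) = o*(½) + 2/o = o/2 + 2/o)
P = -8
h(D, y) = 33/4 + y - 1/(4*D) - D/16 (h(D, y) = y + (-66 + (D/2 + 2/D))/(-8 + (y - y)) = y + (-66 + D/2 + 2/D)/(-8 + 0) = y + (-66 + D/2 + 2/D)/(-8) = y + (-66 + D/2 + 2/D)*(-⅛) = y + (33/4 - 1/(4*D) - D/16) = 33/4 + y - 1/(4*D) - D/16)
h(-9, 42 - 1*65) - 1*(-38113) = (1/16)*(-4 - 9*(132 - 1*(-9) + 16*(42 - 1*65)))/(-9) - 1*(-38113) = (1/16)*(-⅑)*(-4 - 9*(132 + 9 + 16*(42 - 65))) + 38113 = (1/16)*(-⅑)*(-4 - 9*(132 + 9 + 16*(-23))) + 38113 = (1/16)*(-⅑)*(-4 - 9*(132 + 9 - 368)) + 38113 = (1/16)*(-⅑)*(-4 - 9*(-227)) + 38113 = (1/16)*(-⅑)*(-4 + 2043) + 38113 = (1/16)*(-⅑)*2039 + 38113 = -2039/144 + 38113 = 5486233/144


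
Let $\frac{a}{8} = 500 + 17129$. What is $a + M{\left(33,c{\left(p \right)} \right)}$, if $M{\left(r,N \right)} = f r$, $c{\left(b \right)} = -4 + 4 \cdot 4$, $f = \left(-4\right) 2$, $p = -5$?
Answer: $140768$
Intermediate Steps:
$f = -8$
$c{\left(b \right)} = 12$ ($c{\left(b \right)} = -4 + 16 = 12$)
$M{\left(r,N \right)} = - 8 r$
$a = 141032$ ($a = 8 \left(500 + 17129\right) = 8 \cdot 17629 = 141032$)
$a + M{\left(33,c{\left(p \right)} \right)} = 141032 - 264 = 140768$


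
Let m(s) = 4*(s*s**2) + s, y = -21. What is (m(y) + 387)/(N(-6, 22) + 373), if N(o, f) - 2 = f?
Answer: -36678/397 ≈ -92.388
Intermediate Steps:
N(o, f) = 2 + f
m(s) = s + 4*s**3 (m(s) = 4*s**3 + s = s + 4*s**3)
(m(y) + 387)/(N(-6, 22) + 373) = ((-21 + 4*(-21)**3) + 387)/((2 + 22) + 373) = ((-21 + 4*(-9261)) + 387)/(24 + 373) = ((-21 - 37044) + 387)/397 = (-37065 + 387)*(1/397) = -36678*1/397 = -36678/397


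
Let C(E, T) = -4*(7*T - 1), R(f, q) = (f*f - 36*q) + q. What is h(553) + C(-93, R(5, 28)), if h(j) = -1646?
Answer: 25098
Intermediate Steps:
R(f, q) = f² - 35*q (R(f, q) = (f² - 36*q) + q = f² - 35*q)
C(E, T) = 4 - 28*T (C(E, T) = -4*(-1 + 7*T) = 4 - 28*T)
h(553) + C(-93, R(5, 28)) = -1646 + (4 - 28*(5² - 35*28)) = -1646 + (4 - 28*(25 - 980)) = -1646 + (4 - 28*(-955)) = -1646 + (4 + 26740) = -1646 + 26744 = 25098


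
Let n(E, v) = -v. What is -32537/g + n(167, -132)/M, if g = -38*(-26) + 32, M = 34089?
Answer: -33606641/1053660 ≈ -31.895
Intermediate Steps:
g = 1020 (g = 988 + 32 = 1020)
-32537/g + n(167, -132)/M = -32537/1020 - 1*(-132)/34089 = -32537*1/1020 + 132*(1/34089) = -32537/1020 + 4/1033 = -33606641/1053660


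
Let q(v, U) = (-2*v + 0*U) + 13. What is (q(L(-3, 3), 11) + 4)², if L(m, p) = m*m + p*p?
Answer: 361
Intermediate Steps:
L(m, p) = m² + p²
q(v, U) = 13 - 2*v (q(v, U) = (-2*v + 0) + 13 = -2*v + 13 = 13 - 2*v)
(q(L(-3, 3), 11) + 4)² = ((13 - 2*((-3)² + 3²)) + 4)² = ((13 - 2*(9 + 9)) + 4)² = ((13 - 2*18) + 4)² = ((13 - 36) + 4)² = (-23 + 4)² = (-19)² = 361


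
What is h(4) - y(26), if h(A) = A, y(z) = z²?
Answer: -672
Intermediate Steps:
h(4) - y(26) = 4 - 1*26² = 4 - 1*676 = 4 - 676 = -672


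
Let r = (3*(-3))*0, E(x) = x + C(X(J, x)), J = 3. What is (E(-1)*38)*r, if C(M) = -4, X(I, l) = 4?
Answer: 0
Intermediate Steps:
E(x) = -4 + x (E(x) = x - 4 = -4 + x)
r = 0 (r = -9*0 = 0)
(E(-1)*38)*r = ((-4 - 1)*38)*0 = -5*38*0 = -190*0 = 0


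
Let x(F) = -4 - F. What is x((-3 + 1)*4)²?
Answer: 16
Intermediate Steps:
x((-3 + 1)*4)² = (-4 - (-3 + 1)*4)² = (-4 - (-2)*4)² = (-4 - 1*(-8))² = (-4 + 8)² = 4² = 16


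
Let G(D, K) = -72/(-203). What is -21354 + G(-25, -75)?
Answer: -4334790/203 ≈ -21354.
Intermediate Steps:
G(D, K) = 72/203 (G(D, K) = -72*(-1/203) = 72/203)
-21354 + G(-25, -75) = -21354 + 72/203 = -4334790/203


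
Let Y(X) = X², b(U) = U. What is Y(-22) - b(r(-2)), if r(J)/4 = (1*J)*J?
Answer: 468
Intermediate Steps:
r(J) = 4*J² (r(J) = 4*((1*J)*J) = 4*(J*J) = 4*J²)
Y(-22) - b(r(-2)) = (-22)² - 4*(-2)² = 484 - 4*4 = 484 - 1*16 = 484 - 16 = 468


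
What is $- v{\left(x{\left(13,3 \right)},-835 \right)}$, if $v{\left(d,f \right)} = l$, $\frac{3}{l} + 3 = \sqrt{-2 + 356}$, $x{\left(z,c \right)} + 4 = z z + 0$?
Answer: $- \frac{3}{115} - \frac{\sqrt{354}}{115} \approx -0.18969$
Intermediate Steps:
$x{\left(z,c \right)} = -4 + z^{2}$ ($x{\left(z,c \right)} = -4 + \left(z z + 0\right) = -4 + \left(z^{2} + 0\right) = -4 + z^{2}$)
$l = \frac{3}{-3 + \sqrt{354}}$ ($l = \frac{3}{-3 + \sqrt{-2 + 356}} = \frac{3}{-3 + \sqrt{354}} \approx 0.18969$)
$v{\left(d,f \right)} = \frac{3}{115} + \frac{\sqrt{354}}{115}$
$- v{\left(x{\left(13,3 \right)},-835 \right)} = - (\frac{3}{115} + \frac{\sqrt{354}}{115}) = - \frac{3}{115} - \frac{\sqrt{354}}{115}$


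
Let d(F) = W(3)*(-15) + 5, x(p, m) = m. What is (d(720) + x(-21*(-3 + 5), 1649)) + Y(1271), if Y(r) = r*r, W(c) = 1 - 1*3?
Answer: 1617125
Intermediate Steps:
W(c) = -2 (W(c) = 1 - 3 = -2)
Y(r) = r**2
d(F) = 35 (d(F) = -2*(-15) + 5 = 30 + 5 = 35)
(d(720) + x(-21*(-3 + 5), 1649)) + Y(1271) = (35 + 1649) + 1271**2 = 1684 + 1615441 = 1617125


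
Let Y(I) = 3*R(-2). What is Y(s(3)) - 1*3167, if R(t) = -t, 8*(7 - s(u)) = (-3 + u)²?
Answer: -3161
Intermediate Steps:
s(u) = 7 - (-3 + u)²/8
Y(I) = 6 (Y(I) = 3*(-1*(-2)) = 3*2 = 6)
Y(s(3)) - 1*3167 = 6 - 1*3167 = 6 - 3167 = -3161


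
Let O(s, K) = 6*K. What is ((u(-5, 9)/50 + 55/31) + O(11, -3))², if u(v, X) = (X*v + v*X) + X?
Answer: 765130921/2402500 ≈ 318.47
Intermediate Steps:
u(v, X) = X + 2*X*v (u(v, X) = (X*v + X*v) + X = 2*X*v + X = X + 2*X*v)
((u(-5, 9)/50 + 55/31) + O(11, -3))² = (((9*(1 + 2*(-5)))/50 + 55/31) + 6*(-3))² = (((9*(1 - 10))*(1/50) + 55*(1/31)) - 18)² = (((9*(-9))*(1/50) + 55/31) - 18)² = ((-81*1/50 + 55/31) - 18)² = ((-81/50 + 55/31) - 18)² = (239/1550 - 18)² = (-27661/1550)² = 765130921/2402500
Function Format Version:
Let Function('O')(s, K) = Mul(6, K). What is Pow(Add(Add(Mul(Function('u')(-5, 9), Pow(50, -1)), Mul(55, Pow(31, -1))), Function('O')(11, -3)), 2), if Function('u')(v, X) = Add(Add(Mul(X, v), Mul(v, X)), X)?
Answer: Rational(765130921, 2402500) ≈ 318.47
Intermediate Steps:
Function('u')(v, X) = Add(X, Mul(2, X, v)) (Function('u')(v, X) = Add(Add(Mul(X, v), Mul(X, v)), X) = Add(Mul(2, X, v), X) = Add(X, Mul(2, X, v)))
Pow(Add(Add(Mul(Function('u')(-5, 9), Pow(50, -1)), Mul(55, Pow(31, -1))), Function('O')(11, -3)), 2) = Pow(Add(Add(Mul(Mul(9, Add(1, Mul(2, -5))), Pow(50, -1)), Mul(55, Pow(31, -1))), Mul(6, -3)), 2) = Pow(Add(Add(Mul(Mul(9, Add(1, -10)), Rational(1, 50)), Mul(55, Rational(1, 31))), -18), 2) = Pow(Add(Add(Mul(Mul(9, -9), Rational(1, 50)), Rational(55, 31)), -18), 2) = Pow(Add(Add(Mul(-81, Rational(1, 50)), Rational(55, 31)), -18), 2) = Pow(Add(Add(Rational(-81, 50), Rational(55, 31)), -18), 2) = Pow(Add(Rational(239, 1550), -18), 2) = Pow(Rational(-27661, 1550), 2) = Rational(765130921, 2402500)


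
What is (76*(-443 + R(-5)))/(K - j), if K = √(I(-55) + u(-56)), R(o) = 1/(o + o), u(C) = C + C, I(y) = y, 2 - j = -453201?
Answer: 12718235789/171160799480 + 28063*I*√167/171160799480 ≈ 0.074306 + 2.1188e-6*I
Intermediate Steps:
j = 453203 (j = 2 - 1*(-453201) = 2 + 453201 = 453203)
u(C) = 2*C
R(o) = 1/(2*o)
K = I*√167 (K = √(-55 + 2*(-56)) = √(-55 - 112) = √(-167) = I*√167 ≈ 12.923*I)
(76*(-443 + R(-5)))/(K - j) = (76*(-443 + (½)/(-5)))/(I*√167 - 1*453203) = (76*(-443 + (½)*(-⅕)))/(I*√167 - 453203) = (76*(-443 - ⅒))/(-453203 + I*√167) = (76*(-4431/10))/(-453203 + I*√167) = -168378/(5*(-453203 + I*√167))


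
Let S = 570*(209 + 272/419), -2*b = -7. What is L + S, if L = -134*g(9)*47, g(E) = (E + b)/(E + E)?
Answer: 868283405/7542 ≈ 1.1513e+5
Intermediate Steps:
b = 7/2 (b = -1/2*(-7) = 7/2 ≈ 3.5000)
g(E) = (7/2 + E)/(2*E) (g(E) = (E + 7/2)/(E + E) = (7/2 + E)/((2*E)) = (7/2 + E)*(1/(2*E)) = (7/2 + E)/(2*E))
S = 50070510/419 (S = 570*(209 + 272*(1/419)) = 570*(209 + 272/419) = 570*(87843/419) = 50070510/419 ≈ 1.1950e+5)
L = -78725/18 (L = -67*(7 + 2*9)/(2*9)*47 = -67*(7 + 18)/(2*9)*47 = -67*25/(2*9)*47 = -134*25/36*47 = -1675/18*47 = -78725/18 ≈ -4373.6)
L + S = -78725/18 + 50070510/419 = 868283405/7542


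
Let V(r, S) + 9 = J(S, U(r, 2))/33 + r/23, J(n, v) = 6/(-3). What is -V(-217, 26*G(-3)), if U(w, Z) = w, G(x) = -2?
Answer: 14038/759 ≈ 18.495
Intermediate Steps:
J(n, v) = -2 (J(n, v) = 6*(-⅓) = -2)
V(r, S) = -299/33 + r/23 (V(r, S) = -9 + (-2/33 + r/23) = -299/33 + r/23)
-V(-217, 26*G(-3)) = -(-299/33 + (1/23)*(-217)) = -(-299/33 - 217/23) = -1*(-14038/759) = 14038/759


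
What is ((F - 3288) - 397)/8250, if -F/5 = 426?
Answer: -1163/1650 ≈ -0.70485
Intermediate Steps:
F = -2130 (F = -5*426 = -2130)
((F - 3288) - 397)/8250 = ((-2130 - 3288) - 397)/8250 = (-5418 - 397)*(1/8250) = -5815*1/8250 = -1163/1650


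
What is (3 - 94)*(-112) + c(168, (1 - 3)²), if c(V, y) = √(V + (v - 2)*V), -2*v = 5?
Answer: 10192 + 14*I*√3 ≈ 10192.0 + 24.249*I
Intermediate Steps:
v = -5/2 (v = -½*5 = -5/2 ≈ -2.5000)
c(V, y) = √14*√(-V)/2 (c(V, y) = √(V + (-5/2 - 2)*V) = √(V - 9*V/2) = √(-7*V/2) = √14*√(-V)/2)
(3 - 94)*(-112) + c(168, (1 - 3)²) = (3 - 94)*(-112) + √14*√(-1*168)/2 = -91*(-112) + √14*√(-168)/2 = 10192 + √14*(2*I*√42)/2 = 10192 + 14*I*√3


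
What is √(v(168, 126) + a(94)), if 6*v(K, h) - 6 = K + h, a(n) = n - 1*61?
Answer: √83 ≈ 9.1104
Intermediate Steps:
a(n) = -61 + n (a(n) = n - 61 = -61 + n)
v(K, h) = 1 + K/6 + h/6 (v(K, h) = 1 + (K + h)/6 = 1 + (K/6 + h/6) = 1 + K/6 + h/6)
√(v(168, 126) + a(94)) = √((1 + (⅙)*168 + (⅙)*126) + (-61 + 94)) = √((1 + 28 + 21) + 33) = √(50 + 33) = √83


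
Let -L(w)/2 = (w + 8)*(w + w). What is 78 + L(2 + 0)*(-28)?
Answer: 2318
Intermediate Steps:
L(w) = -4*w*(8 + w) (L(w) = -2*(w + 8)*(w + w) = -2*(8 + w)*2*w = -4*w*(8 + w))
78 + L(2 + 0)*(-28) = 78 - 4*(2 + 0)*(8 + (2 + 0))*(-28) = 78 - 4*2*(8 + 2)*(-28) = 78 - 4*2*10*(-28) = 78 - 80*(-28) = 78 + 2240 = 2318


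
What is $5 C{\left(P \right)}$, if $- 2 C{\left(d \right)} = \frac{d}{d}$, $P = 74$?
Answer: $- \frac{5}{2} \approx -2.5$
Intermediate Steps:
$C{\left(d \right)} = - \frac{1}{2}$ ($C{\left(d \right)} = - \frac{d \frac{1}{d}}{2} = \left(- \frac{1}{2}\right) 1 = - \frac{1}{2}$)
$5 C{\left(P \right)} = 5 \left(- \frac{1}{2}\right) = - \frac{5}{2}$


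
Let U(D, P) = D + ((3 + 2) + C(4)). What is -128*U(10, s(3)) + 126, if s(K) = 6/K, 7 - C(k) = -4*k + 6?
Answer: -3970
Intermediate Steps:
C(k) = 1 + 4*k (C(k) = 7 - (-4*k + 6) = 7 - (6 - 4*k) = 7 + (-6 + 4*k) = 1 + 4*k)
U(D, P) = 22 + D (U(D, P) = D + ((3 + 2) + (1 + 4*4)) = D + (5 + (1 + 16)) = D + (5 + 17) = D + 22 = 22 + D)
-128*U(10, s(3)) + 126 = -128*(22 + 10) + 126 = -128*32 + 126 = -4096 + 126 = -3970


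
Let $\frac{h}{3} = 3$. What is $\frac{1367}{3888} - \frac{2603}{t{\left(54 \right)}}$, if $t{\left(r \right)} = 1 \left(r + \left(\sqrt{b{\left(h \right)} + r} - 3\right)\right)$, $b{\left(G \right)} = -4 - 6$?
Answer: $- \frac{512648245}{9941616} + \frac{5206 \sqrt{11}}{2557} \approx -44.813$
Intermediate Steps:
$h = 9$ ($h = 3 \cdot 3 = 9$)
$b{\left(G \right)} = -10$ ($b{\left(G \right)} = -4 - 6 = -10$)
$t{\left(r \right)} = -3 + r + \sqrt{-10 + r}$ ($t{\left(r \right)} = 1 \left(r + \left(\sqrt{-10 + r} - 3\right)\right) = 1 \left(r + \left(-3 + \sqrt{-10 + r}\right)\right) = 1 \left(-3 + r + \sqrt{-10 + r}\right) = -3 + r + \sqrt{-10 + r}$)
$\frac{1367}{3888} - \frac{2603}{t{\left(54 \right)}} = \frac{1367}{3888} - \frac{2603}{-3 + 54 + \sqrt{-10 + 54}} = 1367 \cdot \frac{1}{3888} - \frac{2603}{-3 + 54 + \sqrt{44}} = \frac{1367}{3888} - \frac{2603}{-3 + 54 + 2 \sqrt{11}} = \frac{1367}{3888} - \frac{2603}{51 + 2 \sqrt{11}}$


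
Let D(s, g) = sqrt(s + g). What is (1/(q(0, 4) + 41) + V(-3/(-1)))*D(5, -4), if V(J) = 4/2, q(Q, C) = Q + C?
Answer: 91/45 ≈ 2.0222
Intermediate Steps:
q(Q, C) = C + Q
D(s, g) = sqrt(g + s)
V(J) = 2 (V(J) = 4*(1/2) = 2)
(1/(q(0, 4) + 41) + V(-3/(-1)))*D(5, -4) = (1/((4 + 0) + 41) + 2)*sqrt(-4 + 5) = (1/(4 + 41) + 2)*sqrt(1) = (1/45 + 2)*1 = (91/45)*1 = 91/45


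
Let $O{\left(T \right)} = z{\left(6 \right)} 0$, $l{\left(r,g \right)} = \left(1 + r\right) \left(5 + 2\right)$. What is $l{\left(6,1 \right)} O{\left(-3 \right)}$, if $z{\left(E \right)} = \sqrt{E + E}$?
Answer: $0$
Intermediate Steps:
$z{\left(E \right)} = \sqrt{2} \sqrt{E}$ ($z{\left(E \right)} = \sqrt{2 E} = \sqrt{2} \sqrt{E}$)
$l{\left(r,g \right)} = 7 + 7 r$ ($l{\left(r,g \right)} = \left(1 + r\right) 7 = 7 + 7 r$)
$O{\left(T \right)} = 0$ ($O{\left(T \right)} = \sqrt{2} \sqrt{6} \cdot 0 = 2 \sqrt{3} \cdot 0 = 0$)
$l{\left(6,1 \right)} O{\left(-3 \right)} = \left(7 + 7 \cdot 6\right) 0 = \left(7 + 42\right) 0 = 49 \cdot 0 = 0$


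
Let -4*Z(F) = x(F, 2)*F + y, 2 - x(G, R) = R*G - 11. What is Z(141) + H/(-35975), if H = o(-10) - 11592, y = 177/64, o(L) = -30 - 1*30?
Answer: 87324344937/9209600 ≈ 9481.9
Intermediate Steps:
o(L) = -60 (o(L) = -30 - 30 = -60)
x(G, R) = 13 - G*R (x(G, R) = 2 - (R*G - 11) = 2 - (G*R - 11) = 2 - (-11 + G*R) = 2 + (11 - G*R) = 13 - G*R)
y = 177/64 (y = 177*(1/64) = 177/64 ≈ 2.7656)
Z(F) = -177/256 - F*(13 - 2*F)/4 (Z(F) = -((13 - 1*F*2)*F + 177/64)/4 = -((13 - 2*F)*F + 177/64)/4 = -(F*(13 - 2*F) + 177/64)/4 = -(177/64 + F*(13 - 2*F))/4 = -177/256 - F*(13 - 2*F)/4)
H = -11652 (H = -60 - 11592 = -11652)
Z(141) + H/(-35975) = (-177/256 + (¼)*141*(-13 + 2*141)) - 11652/(-35975) = (-177/256 + (¼)*141*(-13 + 282)) - 11652*(-1/35975) = (-177/256 + (¼)*141*269) + 11652/35975 = (-177/256 + 37929/4) + 11652/35975 = 2427279/256 + 11652/35975 = 87324344937/9209600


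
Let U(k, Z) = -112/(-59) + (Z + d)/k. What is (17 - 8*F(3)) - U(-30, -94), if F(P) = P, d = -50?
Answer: -4041/295 ≈ -13.698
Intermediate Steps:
U(k, Z) = 112/59 + (-50 + Z)/k (U(k, Z) = -112/(-59) + (Z - 50)/k = -112*(-1/59) + (-50 + Z)/k = 112/59 + (-50 + Z)/k)
(17 - 8*F(3)) - U(-30, -94) = (17 - 8*3) - (-50 - 94 + (112/59)*(-30))/(-30) = (17 - 24) - (-1)*(-50 - 94 - 3360/59)/30 = -7 - (-1)*(-11856)/(30*59) = -7 - 1*1976/295 = -7 - 1976/295 = -4041/295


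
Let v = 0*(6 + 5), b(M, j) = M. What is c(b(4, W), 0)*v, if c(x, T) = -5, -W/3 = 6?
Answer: 0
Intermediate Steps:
W = -18 (W = -3*6 = -18)
v = 0 (v = 0*11 = 0)
c(b(4, W), 0)*v = -5*0 = 0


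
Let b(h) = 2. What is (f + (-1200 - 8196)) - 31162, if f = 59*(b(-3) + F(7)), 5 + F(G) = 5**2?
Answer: -39260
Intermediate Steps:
F(G) = 20 (F(G) = -5 + 5**2 = -5 + 25 = 20)
f = 1298 (f = 59*(2 + 20) = 59*22 = 1298)
(f + (-1200 - 8196)) - 31162 = (1298 + (-1200 - 8196)) - 31162 = (1298 - 9396) - 31162 = -8098 - 31162 = -39260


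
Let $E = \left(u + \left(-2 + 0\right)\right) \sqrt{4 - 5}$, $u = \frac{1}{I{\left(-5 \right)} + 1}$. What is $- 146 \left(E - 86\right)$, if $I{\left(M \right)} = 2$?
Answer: $12556 + \frac{730 i}{3} \approx 12556.0 + 243.33 i$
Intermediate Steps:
$u = \frac{1}{3}$ ($u = \frac{1}{2 + 1} = \frac{1}{3} \approx 0.33333$)
$E = - \frac{5 i}{3}$ ($E = \left(\frac{1}{3} + \left(-2 + 0\right)\right) \sqrt{4 - 5} = \left(\frac{1}{3} - 2\right) \sqrt{-1} = - \frac{5 i}{3} \approx - 1.6667 i$)
$- 146 \left(E - 86\right) = - 146 \left(- \frac{5 i}{3} - 86\right) = - 146 \left(-86 - \frac{5 i}{3}\right) = 12556 + \frac{730 i}{3}$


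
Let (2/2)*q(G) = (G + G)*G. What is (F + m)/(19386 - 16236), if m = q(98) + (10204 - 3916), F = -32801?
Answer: -487/210 ≈ -2.3190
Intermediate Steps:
q(G) = 2*G**2 (q(G) = (G + G)*G = (2*G)*G = 2*G**2)
m = 25496 (m = 2*98**2 + (10204 - 3916) = 2*9604 + 6288 = 19208 + 6288 = 25496)
(F + m)/(19386 - 16236) = (-32801 + 25496)/(19386 - 16236) = -7305/3150 = -7305*1/3150 = -487/210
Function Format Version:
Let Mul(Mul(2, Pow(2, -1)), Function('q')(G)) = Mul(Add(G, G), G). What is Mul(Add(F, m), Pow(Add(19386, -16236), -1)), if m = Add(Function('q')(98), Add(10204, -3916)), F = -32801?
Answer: Rational(-487, 210) ≈ -2.3190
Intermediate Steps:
Function('q')(G) = Mul(2, Pow(G, 2)) (Function('q')(G) = Mul(Add(G, G), G) = Mul(Mul(2, G), G) = Mul(2, Pow(G, 2)))
m = 25496 (m = Add(Mul(2, Pow(98, 2)), Add(10204, -3916)) = Add(Mul(2, 9604), 6288) = Add(19208, 6288) = 25496)
Mul(Add(F, m), Pow(Add(19386, -16236), -1)) = Mul(Add(-32801, 25496), Pow(Add(19386, -16236), -1)) = Mul(-7305, Pow(3150, -1)) = Mul(-7305, Rational(1, 3150)) = Rational(-487, 210)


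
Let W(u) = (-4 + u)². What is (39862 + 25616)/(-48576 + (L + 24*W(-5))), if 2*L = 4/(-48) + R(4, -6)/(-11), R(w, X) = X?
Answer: -17286192/12310787 ≈ -1.4042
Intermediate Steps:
L = 61/264 (L = (4/(-48) - 6/(-11))/2 = (4*(-1/48) - 6*(-1/11))/2 = (-1/12 + 6/11)/2 = (½)*(61/132) = 61/264 ≈ 0.23106)
(39862 + 25616)/(-48576 + (L + 24*W(-5))) = (39862 + 25616)/(-48576 + (61/264 + 24*(-4 - 5)²)) = 65478/(-48576 + (61/264 + 24*(-9)²)) = 65478/(-48576 + (61/264 + 24*81)) = 65478/(-48576 + (61/264 + 1944)) = 65478/(-48576 + 513277/264) = 65478/(-12310787/264) = 65478*(-264/12310787) = -17286192/12310787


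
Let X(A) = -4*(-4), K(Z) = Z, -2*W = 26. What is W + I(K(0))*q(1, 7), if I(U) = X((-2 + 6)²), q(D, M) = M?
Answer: 99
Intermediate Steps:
W = -13 (W = -½*26 = -13)
X(A) = 16
I(U) = 16
W + I(K(0))*q(1, 7) = -13 + 16*7 = -13 + 112 = 99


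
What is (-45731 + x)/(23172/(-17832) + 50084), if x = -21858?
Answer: -100437254/74422893 ≈ -1.3495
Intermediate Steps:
(-45731 + x)/(23172/(-17832) + 50084) = (-45731 - 21858)/(23172/(-17832) + 50084) = -67589/(23172*(-1/17832) + 50084) = -67589/(-1931/1486 + 50084) = -67589/74422893/1486 = -67589*1486/74422893 = -100437254/74422893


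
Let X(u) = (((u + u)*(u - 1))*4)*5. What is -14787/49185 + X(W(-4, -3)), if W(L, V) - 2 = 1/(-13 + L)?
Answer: 114945973/1579385 ≈ 72.779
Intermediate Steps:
W(L, V) = 2 + 1/(-13 + L)
X(u) = 40*u*(-1 + u) (X(u) = (((2*u)*(-1 + u))*4)*5 = ((2*u*(-1 + u))*4)*5 = (8*u*(-1 + u))*5 = 40*u*(-1 + u))
-14787/49185 + X(W(-4, -3)) = -14787/49185 + 40*((-25 + 2*(-4))/(-13 - 4))*(-1 + (-25 + 2*(-4))/(-13 - 4)) = -14787*1/49185 + 40*((-25 - 8)/(-17))*(-1 + (-25 - 8)/(-17)) = -1643/5465 + 40*(-1/17*(-33))*(-1 - 1/17*(-33)) = -1643/5465 + 40*(33/17)*(-1 + 33/17) = -1643/5465 + 40*(33/17)*(16/17) = -1643/5465 + 21120/289 = 114945973/1579385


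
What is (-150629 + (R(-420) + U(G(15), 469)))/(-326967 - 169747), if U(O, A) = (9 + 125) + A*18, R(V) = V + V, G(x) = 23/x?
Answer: 142893/496714 ≈ 0.28768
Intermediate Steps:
R(V) = 2*V
U(O, A) = 134 + 18*A
(-150629 + (R(-420) + U(G(15), 469)))/(-326967 - 169747) = (-150629 + (2*(-420) + (134 + 18*469)))/(-326967 - 169747) = (-150629 + (-840 + (134 + 8442)))/(-496714) = (-150629 + (-840 + 8576))*(-1/496714) = (-150629 + 7736)*(-1/496714) = -142893*(-1/496714) = 142893/496714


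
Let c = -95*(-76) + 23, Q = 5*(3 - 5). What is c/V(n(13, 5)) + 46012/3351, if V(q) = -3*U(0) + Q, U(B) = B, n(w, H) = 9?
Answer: -23811173/33510 ≈ -710.57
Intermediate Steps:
Q = -10 (Q = 5*(-2) = -10)
c = 7243 (c = 7220 + 23 = 7243)
V(q) = -10 (V(q) = -3*0 - 10 = 0 - 10 = -10)
c/V(n(13, 5)) + 46012/3351 = 7243/(-10) + 46012/3351 = 7243*(-⅒) + 46012*(1/3351) = -7243/10 + 46012/3351 = -23811173/33510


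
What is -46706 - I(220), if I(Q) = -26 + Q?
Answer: -46900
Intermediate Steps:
-46706 - I(220) = -46706 - (-26 + 220) = -46706 - 1*194 = -46706 - 194 = -46900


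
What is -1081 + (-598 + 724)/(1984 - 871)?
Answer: -57287/53 ≈ -1080.9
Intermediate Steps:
-1081 + (-598 + 724)/(1984 - 871) = -1081 + 126/1113 = -1081 + 126*(1/1113) = -1081 + 6/53 = -57287/53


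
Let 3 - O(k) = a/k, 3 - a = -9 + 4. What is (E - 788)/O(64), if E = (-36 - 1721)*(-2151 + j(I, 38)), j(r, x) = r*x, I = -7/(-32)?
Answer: 60222623/46 ≈ 1.3092e+6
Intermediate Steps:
a = 8 (a = 3 - (-9 + 4) = 3 - 1*(-5) = 3 + 5 = 8)
I = 7/32 (I = -7*(-1/32) = 7/32 ≈ 0.21875)
E = 60235231/16 (E = (-36 - 1721)*(-2151 + (7/32)*38) = -1757*(-2151 + 133/16) = -1757*(-34283/16) = 60235231/16 ≈ 3.7647e+6)
O(k) = 3 - 8/k
(E - 788)/O(64) = (60235231/16 - 788)/(3 - 8/64) = 60222623/(16*(3 - 8*1/64)) = 60222623/(16*(3 - ⅛)) = 60222623/(16*(23/8)) = (60222623/16)*(8/23) = 60222623/46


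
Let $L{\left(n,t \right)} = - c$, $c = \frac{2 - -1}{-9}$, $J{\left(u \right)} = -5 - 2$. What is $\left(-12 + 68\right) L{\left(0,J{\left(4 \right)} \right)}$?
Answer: $\frac{56}{3} \approx 18.667$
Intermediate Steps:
$J{\left(u \right)} = -7$
$c = - \frac{1}{3}$ ($c = \left(2 + 1\right) \left(- \frac{1}{9}\right) = 3 \left(- \frac{1}{9}\right) = - \frac{1}{3} \approx -0.33333$)
$L{\left(n,t \right)} = \frac{1}{3}$ ($L{\left(n,t \right)} = \left(-1\right) \left(- \frac{1}{3}\right) = \frac{1}{3}$)
$\left(-12 + 68\right) L{\left(0,J{\left(4 \right)} \right)} = \left(-12 + 68\right) \frac{1}{3} = 56 \cdot \frac{1}{3} = \frac{56}{3}$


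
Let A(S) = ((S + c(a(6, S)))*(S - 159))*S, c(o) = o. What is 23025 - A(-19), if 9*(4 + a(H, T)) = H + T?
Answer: 951265/9 ≈ 1.0570e+5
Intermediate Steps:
a(H, T) = -4 + H/9 + T/9 (a(H, T) = -4 + (H + T)/9 = -4 + (H/9 + T/9) = -4 + H/9 + T/9)
A(S) = S*(-159 + S)*(-10/3 + 10*S/9) (A(S) = ((S + (-4 + (⅑)*6 + S/9))*(S - 159))*S = ((S + (-4 + ⅔ + S/9))*(-159 + S))*S = ((S + (-10/3 + S/9))*(-159 + S))*S = ((-10/3 + 10*S/9)*(-159 + S))*S = ((-159 + S)*(-10/3 + 10*S/9))*S = S*(-159 + S)*(-10/3 + 10*S/9))
23025 - A(-19) = 23025 - 10*(-19)*(477 + (-19)² - 162*(-19))/9 = 23025 - 10*(-19)*(477 + 361 + 3078)/9 = 23025 - 10*(-19)*3916/9 = 23025 - 1*(-744040/9) = 23025 + 744040/9 = 951265/9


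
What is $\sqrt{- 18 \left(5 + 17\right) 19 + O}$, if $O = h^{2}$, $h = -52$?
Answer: $2 i \sqrt{1205} \approx 69.426 i$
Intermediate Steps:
$O = 2704$ ($O = \left(-52\right)^{2} = 2704$)
$\sqrt{- 18 \left(5 + 17\right) 19 + O} = \sqrt{- 18 \left(5 + 17\right) 19 + 2704} = \sqrt{\left(-18\right) 22 \cdot 19 + 2704} = \sqrt{\left(-396\right) 19 + 2704} = \sqrt{-7524 + 2704} = \sqrt{-4820} = 2 i \sqrt{1205}$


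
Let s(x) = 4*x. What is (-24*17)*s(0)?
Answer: 0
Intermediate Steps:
(-24*17)*s(0) = (-24*17)*(4*0) = -408*0 = 0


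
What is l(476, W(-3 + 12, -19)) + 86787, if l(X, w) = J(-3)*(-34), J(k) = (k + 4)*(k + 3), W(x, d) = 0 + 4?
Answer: 86787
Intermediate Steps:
W(x, d) = 4
J(k) = (3 + k)*(4 + k) (J(k) = (4 + k)*(3 + k) = (3 + k)*(4 + k))
l(X, w) = 0 (l(X, w) = (12 + (-3)² + 7*(-3))*(-34) = (12 + 9 - 21)*(-34) = 0*(-34) = 0)
l(476, W(-3 + 12, -19)) + 86787 = 0 + 86787 = 86787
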